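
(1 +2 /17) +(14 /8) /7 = 93 /68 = 1.37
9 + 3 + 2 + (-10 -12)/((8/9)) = -43/4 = -10.75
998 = 998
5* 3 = 15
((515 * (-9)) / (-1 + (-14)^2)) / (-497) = 309 / 6461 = 0.05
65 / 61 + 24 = 1529 / 61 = 25.07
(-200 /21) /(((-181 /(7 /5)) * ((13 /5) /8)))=0.23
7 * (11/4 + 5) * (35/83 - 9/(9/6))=-100471/332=-302.62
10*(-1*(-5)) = 50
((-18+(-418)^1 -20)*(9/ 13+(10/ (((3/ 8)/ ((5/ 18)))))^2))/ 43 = -80037272/ 135837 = -589.22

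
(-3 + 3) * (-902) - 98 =-98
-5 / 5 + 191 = 190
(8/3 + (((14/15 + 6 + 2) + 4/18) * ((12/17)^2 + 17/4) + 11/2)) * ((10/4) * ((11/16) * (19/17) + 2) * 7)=2359912793/943296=2501.77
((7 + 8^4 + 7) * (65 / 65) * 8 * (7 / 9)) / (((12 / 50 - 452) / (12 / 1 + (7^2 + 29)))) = -28770000 / 5647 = -5094.74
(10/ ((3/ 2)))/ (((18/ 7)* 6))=35/ 81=0.43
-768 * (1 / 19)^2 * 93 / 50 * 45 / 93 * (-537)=1855872 / 1805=1028.18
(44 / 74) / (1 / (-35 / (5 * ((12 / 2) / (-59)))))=4543 / 111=40.93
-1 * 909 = -909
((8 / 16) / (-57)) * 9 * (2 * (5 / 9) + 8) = -41 / 57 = -0.72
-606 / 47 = -12.89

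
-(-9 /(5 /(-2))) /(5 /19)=-342 /25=-13.68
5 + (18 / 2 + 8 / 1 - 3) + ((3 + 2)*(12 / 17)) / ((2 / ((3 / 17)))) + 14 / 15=87761 / 4335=20.24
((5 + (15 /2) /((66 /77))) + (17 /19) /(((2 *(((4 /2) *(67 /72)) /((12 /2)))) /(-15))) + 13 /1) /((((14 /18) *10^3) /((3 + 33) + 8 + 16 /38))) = 49470849 /169309000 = 0.29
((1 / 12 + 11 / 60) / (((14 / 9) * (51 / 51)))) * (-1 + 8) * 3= 18 / 5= 3.60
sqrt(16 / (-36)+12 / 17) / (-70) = -sqrt(170) / 1785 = -0.01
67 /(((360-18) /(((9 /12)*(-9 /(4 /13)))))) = -2613 /608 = -4.30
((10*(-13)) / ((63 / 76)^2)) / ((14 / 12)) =-1501760 / 9261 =-162.16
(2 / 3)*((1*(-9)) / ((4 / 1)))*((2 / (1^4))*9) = -27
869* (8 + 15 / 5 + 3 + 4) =15642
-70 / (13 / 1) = -70 / 13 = -5.38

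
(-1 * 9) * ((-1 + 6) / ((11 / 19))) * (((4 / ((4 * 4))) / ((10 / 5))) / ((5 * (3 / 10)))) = -285 / 44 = -6.48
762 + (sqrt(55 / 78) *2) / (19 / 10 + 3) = 10 *sqrt(4290) / 1911 + 762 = 762.34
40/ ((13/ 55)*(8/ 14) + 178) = 7700/ 34291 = 0.22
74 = 74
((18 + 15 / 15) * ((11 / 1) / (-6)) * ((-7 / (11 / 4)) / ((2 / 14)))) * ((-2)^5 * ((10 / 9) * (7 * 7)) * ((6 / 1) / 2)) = -3244017.78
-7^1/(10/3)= -21/10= -2.10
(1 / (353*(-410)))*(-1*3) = 3 / 144730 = 0.00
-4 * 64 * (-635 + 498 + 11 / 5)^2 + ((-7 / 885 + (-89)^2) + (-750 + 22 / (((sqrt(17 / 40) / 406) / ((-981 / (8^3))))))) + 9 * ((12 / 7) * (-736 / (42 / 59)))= -4686818.37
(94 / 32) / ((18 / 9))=47 / 32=1.47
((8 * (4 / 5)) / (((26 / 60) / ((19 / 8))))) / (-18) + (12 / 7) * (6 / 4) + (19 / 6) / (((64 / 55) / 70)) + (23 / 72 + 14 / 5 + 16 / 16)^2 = 1227049337 / 5896800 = 208.09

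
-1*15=-15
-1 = -1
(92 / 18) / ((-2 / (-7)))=161 / 9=17.89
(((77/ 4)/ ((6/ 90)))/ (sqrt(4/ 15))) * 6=3465 * sqrt(15)/ 4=3354.97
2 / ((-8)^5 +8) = -0.00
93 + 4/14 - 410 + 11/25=-55348/175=-316.27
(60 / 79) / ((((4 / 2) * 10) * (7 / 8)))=24 / 553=0.04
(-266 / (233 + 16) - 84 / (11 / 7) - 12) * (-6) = 364412 / 913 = 399.14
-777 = -777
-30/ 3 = -10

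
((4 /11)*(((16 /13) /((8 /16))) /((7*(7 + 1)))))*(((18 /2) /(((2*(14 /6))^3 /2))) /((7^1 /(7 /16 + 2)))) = 729 /739508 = 0.00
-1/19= -0.05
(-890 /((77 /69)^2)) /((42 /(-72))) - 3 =50722971 /41503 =1222.15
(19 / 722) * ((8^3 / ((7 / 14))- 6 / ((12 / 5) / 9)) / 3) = 2003 / 228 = 8.79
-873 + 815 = -58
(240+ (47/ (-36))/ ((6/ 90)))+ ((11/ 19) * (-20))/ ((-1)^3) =232.00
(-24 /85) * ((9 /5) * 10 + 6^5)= -187056 /85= -2200.66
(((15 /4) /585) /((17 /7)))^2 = 49 /7033104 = 0.00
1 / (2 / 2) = 1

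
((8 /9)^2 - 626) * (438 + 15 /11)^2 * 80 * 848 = -990707063800320 /121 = -8187661684300.17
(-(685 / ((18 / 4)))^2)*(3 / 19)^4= -1876900 / 130321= -14.40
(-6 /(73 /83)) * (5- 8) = 1494 /73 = 20.47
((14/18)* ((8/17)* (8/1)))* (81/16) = 252/17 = 14.82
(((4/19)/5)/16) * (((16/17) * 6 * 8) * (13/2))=1248/1615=0.77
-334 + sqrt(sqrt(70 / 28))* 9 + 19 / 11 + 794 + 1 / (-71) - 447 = 9* 2^(3 / 4)* 5^(1 / 4) / 2 + 11491 / 781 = 26.03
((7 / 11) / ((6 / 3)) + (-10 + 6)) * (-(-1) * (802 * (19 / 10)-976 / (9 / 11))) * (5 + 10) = -402057 / 22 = -18275.32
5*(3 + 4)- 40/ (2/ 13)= -225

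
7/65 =0.11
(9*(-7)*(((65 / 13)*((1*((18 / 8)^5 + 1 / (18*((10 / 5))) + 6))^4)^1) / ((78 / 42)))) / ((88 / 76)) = -50241047900867911579250605 / 20840143392866304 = -2410782255.85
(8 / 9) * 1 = 8 / 9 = 0.89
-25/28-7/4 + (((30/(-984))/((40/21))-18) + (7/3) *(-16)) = -1597801/27552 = -57.99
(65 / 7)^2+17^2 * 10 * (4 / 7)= 85145 / 49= 1737.65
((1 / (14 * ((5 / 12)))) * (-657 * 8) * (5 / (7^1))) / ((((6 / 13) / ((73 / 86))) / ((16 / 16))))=-2493972 / 2107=-1183.66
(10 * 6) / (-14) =-30 / 7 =-4.29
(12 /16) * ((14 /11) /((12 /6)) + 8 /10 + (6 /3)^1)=567 /220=2.58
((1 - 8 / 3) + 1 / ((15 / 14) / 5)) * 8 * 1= 24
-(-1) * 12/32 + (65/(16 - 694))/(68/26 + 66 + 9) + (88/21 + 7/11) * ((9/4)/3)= 841527251/210703416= 3.99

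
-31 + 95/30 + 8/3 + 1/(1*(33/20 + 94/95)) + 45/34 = -70604/3009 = -23.46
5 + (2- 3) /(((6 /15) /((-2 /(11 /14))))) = 125 /11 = 11.36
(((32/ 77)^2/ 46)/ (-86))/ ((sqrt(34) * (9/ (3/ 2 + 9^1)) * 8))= -8 * sqrt(34)/ 42721833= -0.00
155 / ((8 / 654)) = 50685 / 4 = 12671.25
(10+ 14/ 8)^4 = 4879681/ 256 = 19061.25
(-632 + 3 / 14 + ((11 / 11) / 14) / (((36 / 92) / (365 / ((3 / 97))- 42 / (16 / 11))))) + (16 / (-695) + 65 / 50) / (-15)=637704695 / 420336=1517.13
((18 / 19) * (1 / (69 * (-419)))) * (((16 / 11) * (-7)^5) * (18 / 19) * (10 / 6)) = 48404160 / 38268527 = 1.26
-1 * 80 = -80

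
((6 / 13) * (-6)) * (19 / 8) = -171 / 26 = -6.58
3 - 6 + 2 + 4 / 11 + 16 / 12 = 23 / 33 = 0.70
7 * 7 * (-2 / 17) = -98 / 17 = -5.76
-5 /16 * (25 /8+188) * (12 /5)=-4587 /32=-143.34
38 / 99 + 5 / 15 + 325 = 32246 / 99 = 325.72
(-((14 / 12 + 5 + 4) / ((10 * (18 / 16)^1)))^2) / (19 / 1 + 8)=-14884 / 492075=-0.03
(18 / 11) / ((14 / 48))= 432 / 77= 5.61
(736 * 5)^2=13542400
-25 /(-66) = 25 /66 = 0.38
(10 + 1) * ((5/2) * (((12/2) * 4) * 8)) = 5280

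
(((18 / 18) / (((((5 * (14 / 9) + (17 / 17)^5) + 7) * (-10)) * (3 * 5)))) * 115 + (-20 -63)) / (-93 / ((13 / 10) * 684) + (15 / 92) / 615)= 82404421827 / 103514095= 796.07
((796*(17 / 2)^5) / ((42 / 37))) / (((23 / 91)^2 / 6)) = 12367563588653 / 4232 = 2922392152.33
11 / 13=0.85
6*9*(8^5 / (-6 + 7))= 1769472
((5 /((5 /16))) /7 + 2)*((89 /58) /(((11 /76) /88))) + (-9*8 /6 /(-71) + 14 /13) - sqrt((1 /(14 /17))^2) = 1498373141 /374738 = 3998.46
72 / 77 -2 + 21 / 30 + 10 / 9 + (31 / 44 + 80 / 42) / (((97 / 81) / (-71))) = -206981741 / 1344420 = -153.96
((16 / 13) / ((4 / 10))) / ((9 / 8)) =320 / 117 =2.74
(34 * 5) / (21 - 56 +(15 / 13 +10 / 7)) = -1547 / 295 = -5.24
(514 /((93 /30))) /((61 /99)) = 508860 /1891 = 269.10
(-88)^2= 7744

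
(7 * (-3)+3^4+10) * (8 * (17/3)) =3173.33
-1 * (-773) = 773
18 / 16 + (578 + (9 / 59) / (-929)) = 253939291 / 438488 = 579.12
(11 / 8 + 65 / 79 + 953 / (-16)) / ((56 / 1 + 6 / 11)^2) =-8773589 / 489021376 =-0.02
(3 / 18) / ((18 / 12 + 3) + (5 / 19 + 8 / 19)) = 19 / 591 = 0.03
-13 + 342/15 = 49/5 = 9.80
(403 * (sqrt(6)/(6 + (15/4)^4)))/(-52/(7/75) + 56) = -180544 * sqrt(6)/45745197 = -0.01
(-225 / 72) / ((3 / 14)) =-175 / 12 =-14.58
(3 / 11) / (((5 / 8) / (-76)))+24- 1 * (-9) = -9 / 55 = -0.16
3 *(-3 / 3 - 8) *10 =-270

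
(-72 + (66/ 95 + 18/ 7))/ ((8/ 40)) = -45708/ 133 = -343.67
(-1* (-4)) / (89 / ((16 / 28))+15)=16 / 683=0.02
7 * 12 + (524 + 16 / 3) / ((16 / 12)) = 481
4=4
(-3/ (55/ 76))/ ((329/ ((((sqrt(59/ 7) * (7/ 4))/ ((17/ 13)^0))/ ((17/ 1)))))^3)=-3363 * sqrt(413)/ 21994753044880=-0.00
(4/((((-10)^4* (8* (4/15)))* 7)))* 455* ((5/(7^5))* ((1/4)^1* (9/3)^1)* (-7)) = -117/6146560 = -0.00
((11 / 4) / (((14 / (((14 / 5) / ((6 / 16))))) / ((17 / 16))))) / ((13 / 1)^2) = 187 / 20280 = 0.01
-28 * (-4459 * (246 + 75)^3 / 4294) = 2064812426586 / 2147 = 961719807.45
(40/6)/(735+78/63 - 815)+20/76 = 0.18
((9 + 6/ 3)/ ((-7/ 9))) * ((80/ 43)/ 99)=-80/ 301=-0.27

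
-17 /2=-8.50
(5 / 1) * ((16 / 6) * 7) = 280 / 3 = 93.33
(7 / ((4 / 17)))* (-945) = -112455 / 4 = -28113.75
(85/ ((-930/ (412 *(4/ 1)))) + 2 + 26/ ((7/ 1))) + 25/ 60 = -376259/ 2604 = -144.49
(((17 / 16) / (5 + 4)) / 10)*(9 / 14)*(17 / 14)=0.01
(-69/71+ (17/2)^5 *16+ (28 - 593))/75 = 33576493/3550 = 9458.17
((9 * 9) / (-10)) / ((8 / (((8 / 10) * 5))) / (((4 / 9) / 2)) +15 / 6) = -81 / 115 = -0.70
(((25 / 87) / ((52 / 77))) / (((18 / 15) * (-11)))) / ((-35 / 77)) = 1925 / 27144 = 0.07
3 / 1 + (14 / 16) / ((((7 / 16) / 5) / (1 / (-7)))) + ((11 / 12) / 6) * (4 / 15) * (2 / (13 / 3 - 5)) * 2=418 / 315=1.33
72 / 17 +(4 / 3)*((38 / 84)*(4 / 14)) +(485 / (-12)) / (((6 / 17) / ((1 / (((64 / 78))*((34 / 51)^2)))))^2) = -4786215707479 / 1965293568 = -2435.37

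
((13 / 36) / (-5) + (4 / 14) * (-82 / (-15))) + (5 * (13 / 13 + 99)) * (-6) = -3778123 / 1260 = -2998.51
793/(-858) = -61/66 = -0.92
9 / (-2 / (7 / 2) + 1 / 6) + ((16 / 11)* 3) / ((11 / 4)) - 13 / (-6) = -228103 / 12342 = -18.48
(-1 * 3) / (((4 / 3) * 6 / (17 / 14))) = -51 / 112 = -0.46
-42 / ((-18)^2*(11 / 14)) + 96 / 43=26405 / 12771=2.07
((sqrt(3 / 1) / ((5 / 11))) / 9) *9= 11 *sqrt(3) / 5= 3.81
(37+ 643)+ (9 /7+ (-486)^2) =1658141 /7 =236877.29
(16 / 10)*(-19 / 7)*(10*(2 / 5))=-608 / 35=-17.37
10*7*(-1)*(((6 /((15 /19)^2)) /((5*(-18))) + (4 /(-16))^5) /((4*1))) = 1.89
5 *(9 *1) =45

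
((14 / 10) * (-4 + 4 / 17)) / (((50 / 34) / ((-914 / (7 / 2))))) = 116992 / 125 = 935.94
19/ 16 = 1.19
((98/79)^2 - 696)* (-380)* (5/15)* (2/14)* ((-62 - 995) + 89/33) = -5209216891520/393183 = -13248835.51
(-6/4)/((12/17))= -17/8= -2.12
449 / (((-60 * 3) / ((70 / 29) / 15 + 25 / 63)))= -457531 / 328860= -1.39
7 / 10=0.70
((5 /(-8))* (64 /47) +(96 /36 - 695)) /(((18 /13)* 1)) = -500.63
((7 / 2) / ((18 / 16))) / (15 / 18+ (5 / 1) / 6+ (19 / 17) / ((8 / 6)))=272 / 219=1.24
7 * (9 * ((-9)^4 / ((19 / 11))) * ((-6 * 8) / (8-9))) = 218245104 / 19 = 11486584.42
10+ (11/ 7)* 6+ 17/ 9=1343/ 63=21.32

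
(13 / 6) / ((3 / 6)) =13 / 3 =4.33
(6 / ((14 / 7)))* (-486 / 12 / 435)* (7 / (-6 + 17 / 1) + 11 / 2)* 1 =-2187 / 1276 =-1.71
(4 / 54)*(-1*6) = -4 / 9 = -0.44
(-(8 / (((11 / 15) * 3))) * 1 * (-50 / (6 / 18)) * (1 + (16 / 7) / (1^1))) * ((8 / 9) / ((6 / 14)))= 368000 / 99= 3717.17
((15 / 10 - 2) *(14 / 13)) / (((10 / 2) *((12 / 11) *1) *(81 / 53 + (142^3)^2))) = -4081 / 338922607186888140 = -0.00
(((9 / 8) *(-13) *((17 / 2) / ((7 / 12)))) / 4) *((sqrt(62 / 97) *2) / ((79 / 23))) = -137241 *sqrt(6014) / 429128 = -24.80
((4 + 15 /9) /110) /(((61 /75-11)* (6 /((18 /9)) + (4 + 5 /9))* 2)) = -0.00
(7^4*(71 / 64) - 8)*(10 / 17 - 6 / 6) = -1189713 / 1088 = -1093.49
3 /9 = 1 /3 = 0.33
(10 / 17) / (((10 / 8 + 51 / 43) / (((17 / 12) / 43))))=10 / 1257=0.01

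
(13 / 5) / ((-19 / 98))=-1274 / 95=-13.41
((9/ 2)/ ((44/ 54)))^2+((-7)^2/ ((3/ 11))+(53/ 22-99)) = 659651/ 5808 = 113.58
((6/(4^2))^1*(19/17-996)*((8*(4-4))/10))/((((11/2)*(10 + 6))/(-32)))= 0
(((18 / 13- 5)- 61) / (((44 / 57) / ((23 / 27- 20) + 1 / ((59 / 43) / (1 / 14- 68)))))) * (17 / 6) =190216315 / 11682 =16282.86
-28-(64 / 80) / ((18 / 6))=-424 / 15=-28.27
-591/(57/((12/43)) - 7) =-3.00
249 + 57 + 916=1222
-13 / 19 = -0.68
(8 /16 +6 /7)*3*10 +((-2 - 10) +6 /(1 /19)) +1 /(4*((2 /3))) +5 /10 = 8041 /56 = 143.59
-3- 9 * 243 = -2190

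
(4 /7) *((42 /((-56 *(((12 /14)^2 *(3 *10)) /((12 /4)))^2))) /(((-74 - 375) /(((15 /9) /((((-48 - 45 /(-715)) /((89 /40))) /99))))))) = -48018971 /354573504000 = -0.00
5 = 5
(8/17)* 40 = 320/17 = 18.82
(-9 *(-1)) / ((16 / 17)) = 153 / 16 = 9.56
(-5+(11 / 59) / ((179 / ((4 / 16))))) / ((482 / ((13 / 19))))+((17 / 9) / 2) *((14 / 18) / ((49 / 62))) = 202323959365 / 219355602984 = 0.92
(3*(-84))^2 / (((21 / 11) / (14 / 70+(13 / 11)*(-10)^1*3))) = -1172707.20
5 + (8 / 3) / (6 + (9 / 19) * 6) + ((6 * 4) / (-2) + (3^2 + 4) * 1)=6.30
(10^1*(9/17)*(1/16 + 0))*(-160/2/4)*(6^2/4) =-59.56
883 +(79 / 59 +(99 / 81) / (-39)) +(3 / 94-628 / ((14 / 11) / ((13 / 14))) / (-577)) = 48715562395091 / 55037522358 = 885.13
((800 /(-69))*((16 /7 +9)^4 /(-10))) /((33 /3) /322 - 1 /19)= -118408246240 /116277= -1018329.04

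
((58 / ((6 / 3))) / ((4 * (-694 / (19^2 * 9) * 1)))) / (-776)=94221 / 2154176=0.04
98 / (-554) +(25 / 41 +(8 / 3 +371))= 12745945 / 34071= 374.10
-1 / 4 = -0.25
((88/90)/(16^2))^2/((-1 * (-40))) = 121/331776000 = 0.00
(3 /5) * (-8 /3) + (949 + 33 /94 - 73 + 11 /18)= 1851391 /2115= 875.36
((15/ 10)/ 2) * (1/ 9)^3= 1/ 972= 0.00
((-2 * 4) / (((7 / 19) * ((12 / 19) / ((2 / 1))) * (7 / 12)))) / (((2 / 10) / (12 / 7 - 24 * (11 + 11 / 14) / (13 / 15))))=853230720 / 4459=191350.24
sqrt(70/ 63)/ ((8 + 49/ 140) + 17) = 20*sqrt(10)/ 1521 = 0.04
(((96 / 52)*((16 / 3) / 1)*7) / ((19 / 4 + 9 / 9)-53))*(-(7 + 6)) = 512 / 27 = 18.96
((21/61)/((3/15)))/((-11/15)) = -1575/671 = -2.35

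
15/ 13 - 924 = -11997/ 13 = -922.85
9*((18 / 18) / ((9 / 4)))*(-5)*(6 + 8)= -280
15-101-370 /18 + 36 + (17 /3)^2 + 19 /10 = -3289 /90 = -36.54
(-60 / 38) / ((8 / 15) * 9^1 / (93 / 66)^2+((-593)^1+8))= 48050 / 17728957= 0.00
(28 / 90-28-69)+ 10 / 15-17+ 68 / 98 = -247684 / 2205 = -112.33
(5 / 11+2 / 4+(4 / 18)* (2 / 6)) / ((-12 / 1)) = -611 / 7128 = -0.09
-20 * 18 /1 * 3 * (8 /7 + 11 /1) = -91800 /7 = -13114.29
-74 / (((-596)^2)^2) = -37 / 63089203328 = -0.00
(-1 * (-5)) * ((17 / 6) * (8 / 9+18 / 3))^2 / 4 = 1388645 / 2916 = 476.22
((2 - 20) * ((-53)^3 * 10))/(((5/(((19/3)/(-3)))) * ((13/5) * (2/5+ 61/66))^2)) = -1621270530000/1698619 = -954463.91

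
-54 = -54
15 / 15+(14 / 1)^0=2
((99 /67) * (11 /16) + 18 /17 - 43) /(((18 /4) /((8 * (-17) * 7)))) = 8657.98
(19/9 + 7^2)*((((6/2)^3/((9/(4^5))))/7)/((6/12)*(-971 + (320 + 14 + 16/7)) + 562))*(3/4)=47104/685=68.76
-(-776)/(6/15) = 1940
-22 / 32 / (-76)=11 / 1216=0.01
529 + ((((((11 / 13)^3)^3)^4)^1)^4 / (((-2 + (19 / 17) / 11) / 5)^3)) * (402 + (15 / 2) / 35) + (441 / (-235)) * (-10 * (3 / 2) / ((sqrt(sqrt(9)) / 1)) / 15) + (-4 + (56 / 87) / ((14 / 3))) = 147 * sqrt(3) / 235 + 1951718597673451587963503269931214030108211469140154636226449752348669019884020261737412255949610325984752831219610464257229381349676952113151255862645576430499382545541649 / 3716582793407865062587481377751382135556852270834509499425145299108092006618798688537234255780018651491348358323155572024373816533644746097719098458104637829750495986426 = 526.22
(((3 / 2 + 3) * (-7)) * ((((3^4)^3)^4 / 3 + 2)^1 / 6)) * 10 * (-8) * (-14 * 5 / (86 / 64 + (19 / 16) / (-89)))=-742104444284247499763506105600 / 1263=-587572798324819873130250300.00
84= 84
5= 5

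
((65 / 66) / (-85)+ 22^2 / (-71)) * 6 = -543971 / 13277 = -40.97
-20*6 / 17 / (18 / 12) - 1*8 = -216 / 17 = -12.71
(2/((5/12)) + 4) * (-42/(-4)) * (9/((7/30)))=3564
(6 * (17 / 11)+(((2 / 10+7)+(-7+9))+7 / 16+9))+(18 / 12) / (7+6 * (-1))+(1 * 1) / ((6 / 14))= 83803 / 2640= 31.74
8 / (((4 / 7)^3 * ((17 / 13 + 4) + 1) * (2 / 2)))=6.80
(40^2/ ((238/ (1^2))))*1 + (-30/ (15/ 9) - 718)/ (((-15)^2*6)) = 496208/ 80325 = 6.18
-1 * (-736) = 736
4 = 4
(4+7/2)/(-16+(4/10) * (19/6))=-225/442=-0.51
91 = 91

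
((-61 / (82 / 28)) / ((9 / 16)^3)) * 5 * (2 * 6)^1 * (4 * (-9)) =279838720 / 1107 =252790.17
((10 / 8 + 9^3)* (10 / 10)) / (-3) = -2921 / 12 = -243.42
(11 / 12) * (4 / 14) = 11 / 42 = 0.26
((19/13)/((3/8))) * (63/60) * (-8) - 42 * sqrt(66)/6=-7 * sqrt(66) - 2128/65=-89.61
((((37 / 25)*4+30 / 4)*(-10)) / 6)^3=-302111711 / 27000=-11189.32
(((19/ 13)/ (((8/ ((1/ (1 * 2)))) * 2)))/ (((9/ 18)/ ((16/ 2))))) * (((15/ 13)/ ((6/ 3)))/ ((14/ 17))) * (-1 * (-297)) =1438965/ 9464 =152.05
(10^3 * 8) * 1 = 8000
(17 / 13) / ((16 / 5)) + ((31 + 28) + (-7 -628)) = -575.59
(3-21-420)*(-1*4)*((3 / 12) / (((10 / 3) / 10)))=1314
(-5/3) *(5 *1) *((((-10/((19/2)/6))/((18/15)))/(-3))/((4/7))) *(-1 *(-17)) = -74375/171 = -434.94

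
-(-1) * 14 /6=7 /3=2.33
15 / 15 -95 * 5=-474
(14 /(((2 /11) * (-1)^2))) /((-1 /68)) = -5236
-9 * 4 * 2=-72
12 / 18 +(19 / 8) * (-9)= -497 / 24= -20.71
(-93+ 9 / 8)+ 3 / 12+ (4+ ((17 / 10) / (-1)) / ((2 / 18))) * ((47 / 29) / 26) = -1392327 / 15080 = -92.33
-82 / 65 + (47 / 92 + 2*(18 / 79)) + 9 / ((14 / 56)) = 16867769 / 472420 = 35.71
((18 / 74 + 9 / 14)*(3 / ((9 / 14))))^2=23409 / 1369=17.10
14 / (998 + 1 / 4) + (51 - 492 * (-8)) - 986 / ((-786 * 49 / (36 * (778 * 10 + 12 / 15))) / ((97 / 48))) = 2368129552643 / 128155335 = 18478.59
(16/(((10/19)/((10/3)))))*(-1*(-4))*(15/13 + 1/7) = 143488/273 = 525.60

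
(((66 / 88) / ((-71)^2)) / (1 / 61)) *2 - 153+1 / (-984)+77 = -376901149 / 4960344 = -75.98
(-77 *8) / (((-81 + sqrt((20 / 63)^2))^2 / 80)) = -195592320 / 25836889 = -7.57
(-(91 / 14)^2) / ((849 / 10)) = -845 / 1698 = -0.50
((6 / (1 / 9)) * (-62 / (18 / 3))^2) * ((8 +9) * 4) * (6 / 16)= 147033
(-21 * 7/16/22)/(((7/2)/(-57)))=1197/176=6.80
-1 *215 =-215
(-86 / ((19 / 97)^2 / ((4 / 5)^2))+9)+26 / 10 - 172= -14394394 / 9025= -1594.95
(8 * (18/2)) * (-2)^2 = 288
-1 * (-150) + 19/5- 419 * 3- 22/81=-446906/405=-1103.47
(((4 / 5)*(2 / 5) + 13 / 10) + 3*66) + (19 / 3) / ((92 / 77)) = 1413953 / 6900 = 204.92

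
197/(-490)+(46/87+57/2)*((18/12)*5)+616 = 23682769/28420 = 833.31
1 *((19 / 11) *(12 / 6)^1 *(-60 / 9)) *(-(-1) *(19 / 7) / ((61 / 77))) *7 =-101080 / 183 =-552.35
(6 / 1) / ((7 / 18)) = 108 / 7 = 15.43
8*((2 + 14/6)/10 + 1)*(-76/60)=-3268/225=-14.52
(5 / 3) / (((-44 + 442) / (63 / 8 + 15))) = 305 / 3184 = 0.10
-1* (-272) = 272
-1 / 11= -0.09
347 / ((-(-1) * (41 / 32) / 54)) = 599616 / 41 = 14624.78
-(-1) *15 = 15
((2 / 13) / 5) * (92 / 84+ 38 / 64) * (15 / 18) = 0.04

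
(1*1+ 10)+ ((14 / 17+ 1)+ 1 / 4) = 889 / 68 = 13.07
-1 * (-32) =32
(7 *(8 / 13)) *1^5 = 56 / 13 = 4.31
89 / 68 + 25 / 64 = 1849 / 1088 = 1.70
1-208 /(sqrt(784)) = -45 /7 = -6.43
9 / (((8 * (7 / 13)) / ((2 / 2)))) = 117 / 56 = 2.09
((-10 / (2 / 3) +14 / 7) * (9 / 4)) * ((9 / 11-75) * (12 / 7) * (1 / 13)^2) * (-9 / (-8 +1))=198288 / 7007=28.30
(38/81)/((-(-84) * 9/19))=361/30618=0.01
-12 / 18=-2 / 3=-0.67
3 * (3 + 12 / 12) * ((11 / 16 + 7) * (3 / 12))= 369 / 16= 23.06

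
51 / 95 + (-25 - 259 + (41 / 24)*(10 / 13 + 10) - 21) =-2119747 / 7410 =-286.07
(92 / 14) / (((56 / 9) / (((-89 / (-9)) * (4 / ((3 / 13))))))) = 26611 / 147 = 181.03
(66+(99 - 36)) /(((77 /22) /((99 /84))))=4257 /98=43.44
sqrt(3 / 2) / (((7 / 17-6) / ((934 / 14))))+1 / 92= 1 / 92-7939* sqrt(6) / 1330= -14.61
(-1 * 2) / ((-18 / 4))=4 / 9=0.44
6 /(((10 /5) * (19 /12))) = 36 /19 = 1.89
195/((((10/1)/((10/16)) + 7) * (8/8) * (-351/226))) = -1130/207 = -5.46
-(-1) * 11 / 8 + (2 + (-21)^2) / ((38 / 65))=759.14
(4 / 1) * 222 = 888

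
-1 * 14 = -14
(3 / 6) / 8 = 1 / 16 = 0.06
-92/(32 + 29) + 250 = 15158/61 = 248.49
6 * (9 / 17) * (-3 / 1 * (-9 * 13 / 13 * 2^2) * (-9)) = -52488 / 17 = -3087.53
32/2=16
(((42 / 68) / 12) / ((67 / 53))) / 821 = 371 / 7480952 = 0.00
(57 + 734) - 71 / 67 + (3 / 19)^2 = 19106889 / 24187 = 789.97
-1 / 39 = -0.03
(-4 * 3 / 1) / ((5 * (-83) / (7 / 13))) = 84 / 5395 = 0.02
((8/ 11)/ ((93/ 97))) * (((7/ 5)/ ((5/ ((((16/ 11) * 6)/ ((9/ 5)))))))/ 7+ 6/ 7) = 942064/ 1181565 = 0.80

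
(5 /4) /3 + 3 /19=131 /228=0.57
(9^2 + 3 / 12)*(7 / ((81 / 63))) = 15925 / 36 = 442.36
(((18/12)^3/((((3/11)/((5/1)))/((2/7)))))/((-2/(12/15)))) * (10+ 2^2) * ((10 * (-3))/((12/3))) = 1485/2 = 742.50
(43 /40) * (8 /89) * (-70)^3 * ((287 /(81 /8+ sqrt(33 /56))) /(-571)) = 1280048011200 /773515999 - 13545481600 * sqrt(462) /2320547997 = 1529.38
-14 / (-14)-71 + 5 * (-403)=-2085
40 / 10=4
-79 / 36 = -2.19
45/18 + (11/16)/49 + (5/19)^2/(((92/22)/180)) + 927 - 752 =1174940813/6509552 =180.49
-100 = -100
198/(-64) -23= -835/32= -26.09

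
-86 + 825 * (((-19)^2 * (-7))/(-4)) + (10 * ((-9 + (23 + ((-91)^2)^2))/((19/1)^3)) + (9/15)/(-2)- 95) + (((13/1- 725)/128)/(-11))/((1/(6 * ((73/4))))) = 7497166938253/12071840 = 621045.92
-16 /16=-1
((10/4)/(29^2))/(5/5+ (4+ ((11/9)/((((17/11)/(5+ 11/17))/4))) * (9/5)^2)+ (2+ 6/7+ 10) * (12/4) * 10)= 252875/38160554974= 0.00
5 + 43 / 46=273 / 46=5.93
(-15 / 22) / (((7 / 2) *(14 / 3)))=-45 / 1078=-0.04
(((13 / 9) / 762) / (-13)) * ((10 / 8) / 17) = -5 / 466344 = -0.00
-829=-829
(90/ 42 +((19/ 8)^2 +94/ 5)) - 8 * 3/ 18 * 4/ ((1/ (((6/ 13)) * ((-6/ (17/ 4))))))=14880207/ 495040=30.06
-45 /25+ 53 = 256 /5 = 51.20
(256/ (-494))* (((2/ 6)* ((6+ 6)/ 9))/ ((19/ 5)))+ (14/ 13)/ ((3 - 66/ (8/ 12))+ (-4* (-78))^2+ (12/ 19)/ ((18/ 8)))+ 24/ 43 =2504473989301/ 5033711387016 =0.50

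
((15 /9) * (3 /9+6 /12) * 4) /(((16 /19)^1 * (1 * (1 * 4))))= 475 /288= 1.65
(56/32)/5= 7/20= 0.35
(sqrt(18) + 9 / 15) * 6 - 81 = -51.94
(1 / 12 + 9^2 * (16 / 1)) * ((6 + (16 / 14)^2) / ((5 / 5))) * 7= 66285.40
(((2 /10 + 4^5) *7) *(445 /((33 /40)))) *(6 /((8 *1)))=31903830 /11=2900348.18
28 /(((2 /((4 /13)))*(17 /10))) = 560 /221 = 2.53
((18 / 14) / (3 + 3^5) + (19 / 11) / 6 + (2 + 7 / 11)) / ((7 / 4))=110980 / 66297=1.67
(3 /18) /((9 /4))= 2 /27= 0.07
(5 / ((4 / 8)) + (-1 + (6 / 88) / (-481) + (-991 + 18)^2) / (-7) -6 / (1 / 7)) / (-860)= 4008258425 / 25481456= 157.30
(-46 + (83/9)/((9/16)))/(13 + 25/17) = -20383/9963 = -2.05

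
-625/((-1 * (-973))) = -625/973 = -0.64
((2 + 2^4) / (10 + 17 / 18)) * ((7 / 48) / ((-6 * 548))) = -63 / 863648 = -0.00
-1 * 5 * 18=-90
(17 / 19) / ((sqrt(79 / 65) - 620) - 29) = -717145 / 520181734 - 17 * sqrt(5135) / 520181734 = -0.00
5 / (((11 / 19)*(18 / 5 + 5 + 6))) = 475 / 803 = 0.59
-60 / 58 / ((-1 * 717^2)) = 0.00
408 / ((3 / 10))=1360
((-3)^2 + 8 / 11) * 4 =428 / 11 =38.91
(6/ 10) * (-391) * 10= -2346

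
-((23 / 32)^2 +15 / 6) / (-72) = 3089 / 73728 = 0.04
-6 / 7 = -0.86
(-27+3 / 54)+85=1045 / 18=58.06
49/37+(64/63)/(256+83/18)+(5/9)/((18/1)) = 267502183/196824978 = 1.36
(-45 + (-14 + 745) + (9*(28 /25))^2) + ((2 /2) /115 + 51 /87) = 328581418 /416875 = 788.20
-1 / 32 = -0.03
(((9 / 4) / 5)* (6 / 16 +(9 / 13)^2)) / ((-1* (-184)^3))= 2079 / 33689157632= 0.00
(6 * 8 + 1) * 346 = 16954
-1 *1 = -1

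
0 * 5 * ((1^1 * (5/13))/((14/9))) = 0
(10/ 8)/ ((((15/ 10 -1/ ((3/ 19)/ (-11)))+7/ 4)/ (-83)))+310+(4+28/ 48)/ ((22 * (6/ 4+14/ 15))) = 308.66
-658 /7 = -94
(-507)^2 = 257049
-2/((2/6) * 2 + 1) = -1.20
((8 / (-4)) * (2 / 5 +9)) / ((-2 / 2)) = 94 / 5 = 18.80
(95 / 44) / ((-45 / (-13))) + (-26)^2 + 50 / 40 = 134219 / 198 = 677.87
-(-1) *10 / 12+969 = 5819 / 6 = 969.83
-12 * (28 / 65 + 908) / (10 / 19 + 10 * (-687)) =1682868 / 1060475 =1.59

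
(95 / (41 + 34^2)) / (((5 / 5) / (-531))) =-295 / 7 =-42.14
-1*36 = -36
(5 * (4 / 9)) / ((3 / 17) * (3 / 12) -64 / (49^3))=32000528 / 627471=51.00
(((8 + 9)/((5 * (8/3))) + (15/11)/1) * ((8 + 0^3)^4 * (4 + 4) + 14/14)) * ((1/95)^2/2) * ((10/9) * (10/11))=384291/79420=4.84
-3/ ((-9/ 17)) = 17/ 3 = 5.67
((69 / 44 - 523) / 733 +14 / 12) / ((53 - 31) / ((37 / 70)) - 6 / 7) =11409727 / 1021549848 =0.01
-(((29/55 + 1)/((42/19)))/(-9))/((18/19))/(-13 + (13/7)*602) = 361/4922775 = 0.00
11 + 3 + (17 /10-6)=97 /10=9.70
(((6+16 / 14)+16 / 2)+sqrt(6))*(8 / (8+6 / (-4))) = 16*sqrt(6) / 13+1696 / 91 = 21.65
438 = 438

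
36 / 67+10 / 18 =659 / 603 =1.09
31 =31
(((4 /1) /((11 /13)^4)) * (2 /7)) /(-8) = -28561 /102487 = -0.28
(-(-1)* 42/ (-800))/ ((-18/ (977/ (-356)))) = -6839/ 854400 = -0.01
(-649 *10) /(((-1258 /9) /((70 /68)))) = 1022175 /21386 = 47.80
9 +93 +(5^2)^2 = 727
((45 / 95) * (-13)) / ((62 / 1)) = -117 / 1178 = -0.10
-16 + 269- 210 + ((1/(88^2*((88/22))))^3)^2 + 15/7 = 279150941141611303297840316423/6183723379719237731281272832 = 45.14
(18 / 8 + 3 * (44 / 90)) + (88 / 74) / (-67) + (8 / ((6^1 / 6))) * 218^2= 56550308257 / 148740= 380195.70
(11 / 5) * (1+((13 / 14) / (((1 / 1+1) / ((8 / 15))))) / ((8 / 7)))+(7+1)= 3203 / 300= 10.68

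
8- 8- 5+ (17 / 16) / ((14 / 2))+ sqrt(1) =-431 / 112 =-3.85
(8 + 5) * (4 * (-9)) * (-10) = 4680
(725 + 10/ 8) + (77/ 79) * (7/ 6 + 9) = 697879/ 948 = 736.16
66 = 66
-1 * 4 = -4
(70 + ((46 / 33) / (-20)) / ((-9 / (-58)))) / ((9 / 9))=103283 / 1485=69.55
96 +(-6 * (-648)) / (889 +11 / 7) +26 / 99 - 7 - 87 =681800 / 102861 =6.63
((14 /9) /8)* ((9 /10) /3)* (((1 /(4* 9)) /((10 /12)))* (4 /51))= 7 /45900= 0.00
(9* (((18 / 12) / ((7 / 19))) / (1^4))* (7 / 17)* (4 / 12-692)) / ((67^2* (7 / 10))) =-1774125 / 534191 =-3.32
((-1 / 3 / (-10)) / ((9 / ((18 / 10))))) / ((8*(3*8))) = 0.00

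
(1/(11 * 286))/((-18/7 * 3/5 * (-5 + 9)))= -0.00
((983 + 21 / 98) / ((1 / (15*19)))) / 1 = 3923025 / 14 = 280216.07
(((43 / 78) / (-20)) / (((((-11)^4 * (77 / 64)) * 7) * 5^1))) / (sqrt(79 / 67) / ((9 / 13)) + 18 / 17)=190422576 / 5386181458582925- 298248 * sqrt(5293) / 414321650660225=-0.00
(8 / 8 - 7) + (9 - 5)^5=1018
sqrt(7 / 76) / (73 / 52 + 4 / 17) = 442 *sqrt(133) / 27531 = 0.19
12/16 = 3/4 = 0.75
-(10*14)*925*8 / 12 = -259000 / 3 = -86333.33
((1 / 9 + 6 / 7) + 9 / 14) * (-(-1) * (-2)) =-29 / 9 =-3.22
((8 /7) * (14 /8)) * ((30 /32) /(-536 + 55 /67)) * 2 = -1005 /143428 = -0.01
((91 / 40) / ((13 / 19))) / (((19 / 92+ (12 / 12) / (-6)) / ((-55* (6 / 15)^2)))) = -18354 / 25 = -734.16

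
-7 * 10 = -70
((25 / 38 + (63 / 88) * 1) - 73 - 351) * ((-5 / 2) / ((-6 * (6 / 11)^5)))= -51728922355 / 14183424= -3647.14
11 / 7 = 1.57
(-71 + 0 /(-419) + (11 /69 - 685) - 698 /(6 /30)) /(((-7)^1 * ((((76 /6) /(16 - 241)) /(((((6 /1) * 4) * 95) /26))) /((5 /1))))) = -9887501250 /2093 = -4724080.86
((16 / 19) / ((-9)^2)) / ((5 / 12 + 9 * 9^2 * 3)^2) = 256 / 117820710171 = 0.00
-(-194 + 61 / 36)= 6923 / 36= 192.31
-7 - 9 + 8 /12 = -46 /3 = -15.33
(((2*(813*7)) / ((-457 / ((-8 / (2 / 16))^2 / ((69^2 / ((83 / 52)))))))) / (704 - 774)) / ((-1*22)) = -11516416 / 518560185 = -0.02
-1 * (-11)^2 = -121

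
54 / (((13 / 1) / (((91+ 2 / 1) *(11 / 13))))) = 55242 / 169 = 326.88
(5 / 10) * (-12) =-6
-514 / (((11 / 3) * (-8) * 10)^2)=-2313 / 387200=-0.01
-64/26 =-32/13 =-2.46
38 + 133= 171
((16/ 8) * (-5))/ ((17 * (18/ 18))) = -10/ 17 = -0.59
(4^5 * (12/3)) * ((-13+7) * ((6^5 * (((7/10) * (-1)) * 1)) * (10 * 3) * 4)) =16052649984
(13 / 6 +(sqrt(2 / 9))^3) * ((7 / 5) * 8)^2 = 6272 * sqrt(2) / 675 +20384 / 75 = 284.93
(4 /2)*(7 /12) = 7 /6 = 1.17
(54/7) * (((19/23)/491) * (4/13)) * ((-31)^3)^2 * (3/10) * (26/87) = 3642315106824/11462395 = 317762.13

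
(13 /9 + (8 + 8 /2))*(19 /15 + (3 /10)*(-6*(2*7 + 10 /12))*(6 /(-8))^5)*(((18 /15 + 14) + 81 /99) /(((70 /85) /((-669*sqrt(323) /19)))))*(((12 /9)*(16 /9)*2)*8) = -245156551013*sqrt(323) /92340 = -47714996.22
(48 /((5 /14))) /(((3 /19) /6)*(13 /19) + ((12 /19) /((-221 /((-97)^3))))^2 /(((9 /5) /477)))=23696871744 /317862117084081065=0.00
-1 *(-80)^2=-6400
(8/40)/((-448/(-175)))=5/64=0.08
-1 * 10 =-10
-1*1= -1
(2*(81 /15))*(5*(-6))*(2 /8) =-81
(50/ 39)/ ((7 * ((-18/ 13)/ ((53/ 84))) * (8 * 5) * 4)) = -265/ 508032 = -0.00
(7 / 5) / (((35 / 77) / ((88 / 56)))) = 121 / 25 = 4.84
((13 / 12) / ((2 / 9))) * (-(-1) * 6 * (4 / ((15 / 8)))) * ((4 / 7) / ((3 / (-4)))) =-1664 / 35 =-47.54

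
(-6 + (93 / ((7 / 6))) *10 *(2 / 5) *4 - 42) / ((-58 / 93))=-399528 / 203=-1968.12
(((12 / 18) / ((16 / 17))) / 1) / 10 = 17 / 240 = 0.07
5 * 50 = 250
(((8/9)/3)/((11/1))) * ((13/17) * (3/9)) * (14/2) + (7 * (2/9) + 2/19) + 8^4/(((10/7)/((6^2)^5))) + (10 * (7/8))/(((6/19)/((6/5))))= 173368619862.16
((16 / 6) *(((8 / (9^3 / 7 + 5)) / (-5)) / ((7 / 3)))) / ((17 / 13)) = -208 / 16235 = -0.01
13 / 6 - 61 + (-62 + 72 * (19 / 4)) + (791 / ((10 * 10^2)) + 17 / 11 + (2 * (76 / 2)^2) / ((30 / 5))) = 7753201 / 11000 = 704.84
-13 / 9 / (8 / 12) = -13 / 6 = -2.17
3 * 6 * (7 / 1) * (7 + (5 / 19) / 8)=67347 / 76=886.14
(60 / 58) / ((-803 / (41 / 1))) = -1230 / 23287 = -0.05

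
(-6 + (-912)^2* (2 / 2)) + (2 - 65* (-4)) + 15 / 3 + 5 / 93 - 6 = 77375912 / 93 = 831999.05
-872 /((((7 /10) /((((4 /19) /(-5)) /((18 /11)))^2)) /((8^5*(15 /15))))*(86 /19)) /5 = -13829668864 /11580975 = -1194.17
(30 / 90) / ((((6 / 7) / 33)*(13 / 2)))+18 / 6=194 / 39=4.97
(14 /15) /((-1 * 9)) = -14 /135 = -0.10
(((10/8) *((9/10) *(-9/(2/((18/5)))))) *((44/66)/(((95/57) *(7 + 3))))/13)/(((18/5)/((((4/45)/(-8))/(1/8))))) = 9/6500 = 0.00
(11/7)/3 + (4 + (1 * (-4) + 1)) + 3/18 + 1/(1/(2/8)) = 163/84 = 1.94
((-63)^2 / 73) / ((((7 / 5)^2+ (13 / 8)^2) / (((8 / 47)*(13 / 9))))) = 73382400 / 25255591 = 2.91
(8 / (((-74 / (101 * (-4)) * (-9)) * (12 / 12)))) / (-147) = 1616 / 48951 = 0.03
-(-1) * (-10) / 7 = -10 / 7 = -1.43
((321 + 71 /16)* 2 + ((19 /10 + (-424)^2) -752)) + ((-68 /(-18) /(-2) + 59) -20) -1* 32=64685479 /360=179681.89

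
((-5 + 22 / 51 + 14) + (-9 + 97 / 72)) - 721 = -880327 / 1224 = -719.22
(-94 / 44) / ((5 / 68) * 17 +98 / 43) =-4042 / 6677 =-0.61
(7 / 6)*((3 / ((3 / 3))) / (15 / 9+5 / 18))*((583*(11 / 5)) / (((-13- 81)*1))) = -57717 / 2350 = -24.56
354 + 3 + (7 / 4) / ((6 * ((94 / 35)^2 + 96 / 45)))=98106463 / 274784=357.03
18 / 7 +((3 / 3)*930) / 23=6924 / 161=43.01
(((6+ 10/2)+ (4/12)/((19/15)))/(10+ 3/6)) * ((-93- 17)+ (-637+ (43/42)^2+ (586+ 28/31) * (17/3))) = 15095088665/5454729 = 2767.34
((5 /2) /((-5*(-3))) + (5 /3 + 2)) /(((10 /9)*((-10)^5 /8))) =-69 /250000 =-0.00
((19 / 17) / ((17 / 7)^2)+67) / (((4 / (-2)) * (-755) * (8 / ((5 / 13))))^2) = 165051 / 2423245042816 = 0.00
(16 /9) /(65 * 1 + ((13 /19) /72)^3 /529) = 2407639375872 /88029314682517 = 0.03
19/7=2.71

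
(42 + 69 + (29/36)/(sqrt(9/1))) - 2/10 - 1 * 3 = 58357/540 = 108.07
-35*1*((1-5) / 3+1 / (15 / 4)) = 112 / 3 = 37.33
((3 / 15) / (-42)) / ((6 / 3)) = -1 / 420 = -0.00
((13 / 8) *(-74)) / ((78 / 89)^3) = -26083853 / 146016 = -178.64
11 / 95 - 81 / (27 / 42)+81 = -4264 / 95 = -44.88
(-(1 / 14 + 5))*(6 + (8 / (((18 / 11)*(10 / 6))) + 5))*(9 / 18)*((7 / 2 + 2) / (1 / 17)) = -2774893 / 840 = -3303.44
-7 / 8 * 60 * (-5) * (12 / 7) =450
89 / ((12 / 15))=445 / 4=111.25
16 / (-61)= -16 / 61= -0.26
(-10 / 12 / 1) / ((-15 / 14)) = 7 / 9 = 0.78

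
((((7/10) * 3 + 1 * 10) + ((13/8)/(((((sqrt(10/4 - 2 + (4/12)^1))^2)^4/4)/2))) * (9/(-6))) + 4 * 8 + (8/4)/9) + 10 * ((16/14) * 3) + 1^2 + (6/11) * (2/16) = 67984891/1732500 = 39.24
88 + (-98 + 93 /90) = -269 /30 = -8.97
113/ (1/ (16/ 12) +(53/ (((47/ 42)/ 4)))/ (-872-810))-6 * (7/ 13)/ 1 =228028186/ 1310049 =174.06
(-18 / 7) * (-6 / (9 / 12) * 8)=1152 / 7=164.57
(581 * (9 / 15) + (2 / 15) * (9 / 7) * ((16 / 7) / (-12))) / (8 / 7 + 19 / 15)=11139 / 77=144.66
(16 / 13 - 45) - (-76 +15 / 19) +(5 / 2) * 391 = 1008.94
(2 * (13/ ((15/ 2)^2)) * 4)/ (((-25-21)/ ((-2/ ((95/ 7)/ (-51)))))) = -49504/ 163875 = -0.30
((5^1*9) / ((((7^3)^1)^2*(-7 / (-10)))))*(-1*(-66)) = 29700 / 823543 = 0.04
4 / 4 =1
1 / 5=0.20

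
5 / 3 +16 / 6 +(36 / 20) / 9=68 / 15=4.53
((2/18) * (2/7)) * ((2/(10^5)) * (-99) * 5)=-11/35000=-0.00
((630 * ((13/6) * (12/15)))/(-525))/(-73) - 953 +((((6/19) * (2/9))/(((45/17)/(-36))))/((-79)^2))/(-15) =-1856064536647/1947660075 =-952.97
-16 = -16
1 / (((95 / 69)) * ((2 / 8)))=276 / 95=2.91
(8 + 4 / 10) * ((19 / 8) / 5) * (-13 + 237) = 22344 / 25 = 893.76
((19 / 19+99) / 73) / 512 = 25 / 9344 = 0.00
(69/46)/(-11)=-0.14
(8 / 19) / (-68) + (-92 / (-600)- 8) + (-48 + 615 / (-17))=-4458821 / 48450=-92.03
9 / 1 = 9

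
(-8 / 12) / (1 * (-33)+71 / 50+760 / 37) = 0.06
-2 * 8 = -16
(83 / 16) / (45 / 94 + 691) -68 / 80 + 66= 169406899 / 2599960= 65.16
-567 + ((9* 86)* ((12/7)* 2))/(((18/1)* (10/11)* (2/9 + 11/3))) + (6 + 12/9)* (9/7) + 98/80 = -5043523/9800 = -514.65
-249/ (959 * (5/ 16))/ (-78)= 664/ 62335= 0.01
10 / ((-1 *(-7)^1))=10 / 7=1.43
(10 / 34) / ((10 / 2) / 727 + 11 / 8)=29080 / 136629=0.21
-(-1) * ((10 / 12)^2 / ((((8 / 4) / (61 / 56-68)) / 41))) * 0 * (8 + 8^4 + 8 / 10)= 0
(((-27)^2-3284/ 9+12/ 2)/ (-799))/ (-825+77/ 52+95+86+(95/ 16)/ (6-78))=5542784/ 7689258797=0.00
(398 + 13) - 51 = 360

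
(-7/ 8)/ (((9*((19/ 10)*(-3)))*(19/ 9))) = 35/ 4332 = 0.01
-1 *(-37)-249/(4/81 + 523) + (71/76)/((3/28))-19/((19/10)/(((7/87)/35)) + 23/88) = 7945083994027/175697431845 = 45.22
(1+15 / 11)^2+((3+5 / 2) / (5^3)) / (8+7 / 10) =1471631 / 263175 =5.59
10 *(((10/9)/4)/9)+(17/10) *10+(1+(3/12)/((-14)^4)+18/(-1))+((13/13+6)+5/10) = 97192561/12446784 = 7.81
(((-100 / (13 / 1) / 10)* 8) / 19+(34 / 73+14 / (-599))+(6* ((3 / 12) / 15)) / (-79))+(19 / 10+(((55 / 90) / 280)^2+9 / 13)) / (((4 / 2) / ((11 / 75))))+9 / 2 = 15628962095062912021 / 3251068042098240000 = 4.81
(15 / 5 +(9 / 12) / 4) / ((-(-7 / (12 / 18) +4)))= 51 / 104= 0.49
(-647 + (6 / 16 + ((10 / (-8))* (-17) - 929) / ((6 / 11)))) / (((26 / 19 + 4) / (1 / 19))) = -13865 / 612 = -22.66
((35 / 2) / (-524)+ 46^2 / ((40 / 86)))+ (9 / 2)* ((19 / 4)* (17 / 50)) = 238767627 / 52400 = 4556.63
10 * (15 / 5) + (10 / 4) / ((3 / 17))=265 / 6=44.17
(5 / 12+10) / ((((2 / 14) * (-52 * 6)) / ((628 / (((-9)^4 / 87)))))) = -3983875 / 2047032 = -1.95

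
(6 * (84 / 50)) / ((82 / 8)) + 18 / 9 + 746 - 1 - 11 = 755408 / 1025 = 736.98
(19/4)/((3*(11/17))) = 323/132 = 2.45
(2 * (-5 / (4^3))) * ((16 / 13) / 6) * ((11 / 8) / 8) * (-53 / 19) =2915 / 189696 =0.02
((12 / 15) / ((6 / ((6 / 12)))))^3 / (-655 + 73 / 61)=-61 / 134601750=-0.00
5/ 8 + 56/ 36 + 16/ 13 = 3193/ 936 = 3.41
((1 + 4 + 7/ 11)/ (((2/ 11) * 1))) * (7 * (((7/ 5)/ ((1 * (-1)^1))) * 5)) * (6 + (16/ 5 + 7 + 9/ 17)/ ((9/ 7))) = -5556502/ 255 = -21790.20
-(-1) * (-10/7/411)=-0.00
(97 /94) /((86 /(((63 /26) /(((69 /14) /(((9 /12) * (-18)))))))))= -384993 /4834232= -0.08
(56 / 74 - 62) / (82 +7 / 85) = -192610 / 258149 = -0.75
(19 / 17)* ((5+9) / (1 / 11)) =2926 / 17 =172.12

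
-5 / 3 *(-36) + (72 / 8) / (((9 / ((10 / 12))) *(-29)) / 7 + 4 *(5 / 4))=83145 / 1391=59.77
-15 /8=-1.88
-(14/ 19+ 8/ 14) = -174/ 133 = -1.31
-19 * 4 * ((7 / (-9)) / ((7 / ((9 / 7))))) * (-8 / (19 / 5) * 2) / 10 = -32 / 7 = -4.57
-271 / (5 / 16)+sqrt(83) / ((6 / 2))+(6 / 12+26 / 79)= -863.33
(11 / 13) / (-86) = -11 / 1118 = -0.01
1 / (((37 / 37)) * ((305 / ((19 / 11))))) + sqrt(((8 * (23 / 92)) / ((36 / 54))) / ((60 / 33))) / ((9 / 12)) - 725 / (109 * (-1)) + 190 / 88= 2 * sqrt(165) / 15 + 1172369 / 132980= 10.53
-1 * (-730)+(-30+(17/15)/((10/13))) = 105221/150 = 701.47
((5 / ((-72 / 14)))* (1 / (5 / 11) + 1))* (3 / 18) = -14 / 27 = -0.52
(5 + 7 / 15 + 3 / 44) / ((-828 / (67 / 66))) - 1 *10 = -360921551 / 36067680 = -10.01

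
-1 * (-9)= 9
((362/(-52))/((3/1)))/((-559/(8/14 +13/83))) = 25521/8444254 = 0.00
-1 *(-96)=96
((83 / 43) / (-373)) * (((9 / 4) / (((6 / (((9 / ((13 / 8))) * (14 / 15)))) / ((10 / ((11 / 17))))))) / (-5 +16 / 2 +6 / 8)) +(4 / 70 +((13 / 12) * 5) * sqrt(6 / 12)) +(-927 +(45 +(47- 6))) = -67510170513 / 80275195 +65 * sqrt(2) / 24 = -837.15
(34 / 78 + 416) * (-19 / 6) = -308579 / 234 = -1318.71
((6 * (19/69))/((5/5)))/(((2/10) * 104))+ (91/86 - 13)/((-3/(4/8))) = 79832/38571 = 2.07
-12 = -12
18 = 18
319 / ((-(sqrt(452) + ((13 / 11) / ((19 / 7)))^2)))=115389433159 / 862360877011 - 1217322987518 * sqrt(113) / 862360877011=-14.87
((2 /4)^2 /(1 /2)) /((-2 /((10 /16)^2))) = -25 /256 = -0.10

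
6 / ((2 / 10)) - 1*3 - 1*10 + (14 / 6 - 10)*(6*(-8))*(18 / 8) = 845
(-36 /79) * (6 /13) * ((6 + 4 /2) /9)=-0.19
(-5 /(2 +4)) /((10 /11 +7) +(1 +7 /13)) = -715 /8106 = -0.09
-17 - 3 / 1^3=-20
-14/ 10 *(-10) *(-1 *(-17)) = 238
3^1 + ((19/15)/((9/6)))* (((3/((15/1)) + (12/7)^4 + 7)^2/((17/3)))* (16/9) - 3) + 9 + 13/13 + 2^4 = 3414400362197/36750606375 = 92.91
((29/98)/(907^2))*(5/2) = 145/161239204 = 0.00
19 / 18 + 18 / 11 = 533 / 198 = 2.69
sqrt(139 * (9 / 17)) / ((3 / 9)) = 9 * sqrt(2363) / 17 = 25.74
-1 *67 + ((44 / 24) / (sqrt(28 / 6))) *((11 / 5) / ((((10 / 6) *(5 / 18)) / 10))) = -67 + 1089 *sqrt(42) / 175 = -26.67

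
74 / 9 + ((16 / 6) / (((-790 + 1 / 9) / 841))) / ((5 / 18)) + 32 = 9597482 / 319905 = 30.00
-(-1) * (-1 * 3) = -3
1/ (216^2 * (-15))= -1/ 699840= -0.00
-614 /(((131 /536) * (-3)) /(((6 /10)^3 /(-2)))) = -1480968 /16375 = -90.44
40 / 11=3.64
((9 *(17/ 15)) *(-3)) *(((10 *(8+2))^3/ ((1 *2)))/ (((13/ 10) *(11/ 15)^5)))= -55493350.65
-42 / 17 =-2.47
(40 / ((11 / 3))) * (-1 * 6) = -720 / 11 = -65.45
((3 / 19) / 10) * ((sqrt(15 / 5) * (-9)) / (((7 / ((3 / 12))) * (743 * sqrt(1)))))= -27 * sqrt(3) / 3952760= -0.00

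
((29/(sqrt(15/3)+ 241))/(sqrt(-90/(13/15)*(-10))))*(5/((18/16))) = -29*sqrt(39)/1176039+ 6989*sqrt(195)/5880195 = 0.02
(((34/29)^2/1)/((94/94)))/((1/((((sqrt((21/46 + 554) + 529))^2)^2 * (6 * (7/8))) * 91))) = 1371820123723959/1779556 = 770877749.13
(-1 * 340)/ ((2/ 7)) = -1190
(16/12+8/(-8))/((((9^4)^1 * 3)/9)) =0.00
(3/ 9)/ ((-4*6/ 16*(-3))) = 2/ 27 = 0.07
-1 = -1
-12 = -12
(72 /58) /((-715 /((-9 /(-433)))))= -324 /8978255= -0.00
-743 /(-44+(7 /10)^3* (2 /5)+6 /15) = 1857500 /108657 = 17.10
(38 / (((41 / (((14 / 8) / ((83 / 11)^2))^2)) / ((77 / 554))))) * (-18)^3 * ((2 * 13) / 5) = -9946768891059 / 2694920757985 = -3.69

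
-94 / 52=-47 / 26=-1.81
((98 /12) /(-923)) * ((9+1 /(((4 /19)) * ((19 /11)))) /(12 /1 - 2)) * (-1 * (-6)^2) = 6909 /18460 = 0.37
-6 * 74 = -444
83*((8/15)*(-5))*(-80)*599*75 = 795472000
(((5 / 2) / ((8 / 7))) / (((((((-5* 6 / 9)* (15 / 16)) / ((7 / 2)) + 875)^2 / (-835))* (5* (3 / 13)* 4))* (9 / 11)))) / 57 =-744653 / 67047304500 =-0.00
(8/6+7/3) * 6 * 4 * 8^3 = 45056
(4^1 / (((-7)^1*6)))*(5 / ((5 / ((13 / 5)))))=-26 / 105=-0.25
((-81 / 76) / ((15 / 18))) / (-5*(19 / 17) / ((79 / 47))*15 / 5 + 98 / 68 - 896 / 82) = 13380309 / 203585665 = 0.07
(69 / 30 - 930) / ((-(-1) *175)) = -9277 / 1750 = -5.30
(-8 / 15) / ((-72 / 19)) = 19 / 135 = 0.14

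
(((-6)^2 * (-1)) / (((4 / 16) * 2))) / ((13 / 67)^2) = -1912.47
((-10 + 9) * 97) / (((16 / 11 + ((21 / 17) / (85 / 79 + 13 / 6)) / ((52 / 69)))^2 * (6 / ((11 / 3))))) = -29792851216248406 / 1930866056107641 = -15.43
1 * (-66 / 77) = -6 / 7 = -0.86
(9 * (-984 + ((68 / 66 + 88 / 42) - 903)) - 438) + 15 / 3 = -1338866 / 77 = -17387.87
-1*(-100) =100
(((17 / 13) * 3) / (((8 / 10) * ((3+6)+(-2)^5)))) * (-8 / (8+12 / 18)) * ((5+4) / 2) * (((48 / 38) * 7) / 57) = 0.14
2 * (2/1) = 4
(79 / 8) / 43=79 / 344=0.23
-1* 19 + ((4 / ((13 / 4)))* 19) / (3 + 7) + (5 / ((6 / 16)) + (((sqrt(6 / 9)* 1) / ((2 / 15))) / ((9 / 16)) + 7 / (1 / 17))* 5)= 200* sqrt(6) / 9 + 115376 / 195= 646.10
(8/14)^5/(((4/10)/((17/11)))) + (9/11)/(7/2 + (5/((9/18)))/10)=77134/184877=0.42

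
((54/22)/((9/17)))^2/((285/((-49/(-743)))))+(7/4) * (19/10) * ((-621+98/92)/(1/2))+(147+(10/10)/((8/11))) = -156136286583/39287611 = -3974.19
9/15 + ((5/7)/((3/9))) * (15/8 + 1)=6.76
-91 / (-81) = 1.12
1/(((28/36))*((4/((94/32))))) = 423/448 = 0.94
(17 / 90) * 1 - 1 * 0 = 17 / 90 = 0.19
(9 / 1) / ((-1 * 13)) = -9 / 13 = -0.69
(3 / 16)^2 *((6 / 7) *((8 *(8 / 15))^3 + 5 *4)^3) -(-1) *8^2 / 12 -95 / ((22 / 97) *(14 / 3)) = 12276384098320057 / 438539062500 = 27993.82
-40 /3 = -13.33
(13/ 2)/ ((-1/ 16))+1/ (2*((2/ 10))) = -203/ 2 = -101.50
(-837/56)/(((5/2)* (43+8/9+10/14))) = -7533/56200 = -0.13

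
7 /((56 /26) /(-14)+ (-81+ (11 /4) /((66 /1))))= -2184 /25307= -0.09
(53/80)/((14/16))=53/70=0.76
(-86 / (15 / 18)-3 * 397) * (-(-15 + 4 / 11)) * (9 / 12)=-3125493 / 220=-14206.79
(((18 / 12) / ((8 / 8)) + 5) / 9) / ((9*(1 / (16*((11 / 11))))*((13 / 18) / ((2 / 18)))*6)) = 8 / 243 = 0.03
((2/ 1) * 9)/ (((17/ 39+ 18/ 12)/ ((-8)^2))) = 89856/ 151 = 595.07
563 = 563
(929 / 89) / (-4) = -929 / 356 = -2.61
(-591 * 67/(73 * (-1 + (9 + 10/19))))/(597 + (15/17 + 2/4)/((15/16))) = -21316385/200530854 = -0.11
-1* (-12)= 12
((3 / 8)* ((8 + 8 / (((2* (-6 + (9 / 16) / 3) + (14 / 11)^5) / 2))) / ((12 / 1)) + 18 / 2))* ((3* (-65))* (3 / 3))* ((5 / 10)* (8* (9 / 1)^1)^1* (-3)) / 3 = 534267185985 / 21350302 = 25023.87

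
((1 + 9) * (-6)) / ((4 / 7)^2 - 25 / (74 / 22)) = 108780 / 12883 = 8.44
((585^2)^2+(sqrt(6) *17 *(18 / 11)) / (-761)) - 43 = 117117950582 - 306 *sqrt(6) / 8371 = 117117950581.91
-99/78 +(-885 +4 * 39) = -730.27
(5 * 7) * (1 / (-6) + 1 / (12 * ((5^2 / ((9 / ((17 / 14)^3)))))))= -773339 / 147390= -5.25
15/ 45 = 1/ 3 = 0.33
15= 15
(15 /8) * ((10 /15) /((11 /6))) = 15 /22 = 0.68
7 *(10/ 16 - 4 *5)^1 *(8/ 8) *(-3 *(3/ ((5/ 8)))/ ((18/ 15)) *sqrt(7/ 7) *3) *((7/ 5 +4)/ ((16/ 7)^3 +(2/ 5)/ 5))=16746975/ 7636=2193.16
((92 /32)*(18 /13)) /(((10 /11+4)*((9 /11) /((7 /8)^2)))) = 136367 /179712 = 0.76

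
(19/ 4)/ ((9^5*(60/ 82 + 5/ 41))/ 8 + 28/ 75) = 0.00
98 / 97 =1.01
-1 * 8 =-8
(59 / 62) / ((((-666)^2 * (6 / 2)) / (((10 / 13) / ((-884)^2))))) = 0.00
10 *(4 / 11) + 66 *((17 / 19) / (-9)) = -1834 / 627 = -2.93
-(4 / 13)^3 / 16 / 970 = -2 / 1065545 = -0.00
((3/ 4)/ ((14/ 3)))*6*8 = 54/ 7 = 7.71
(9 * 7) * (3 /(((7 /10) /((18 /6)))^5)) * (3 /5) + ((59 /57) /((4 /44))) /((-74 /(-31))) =1660506185719 /10127418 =163961.45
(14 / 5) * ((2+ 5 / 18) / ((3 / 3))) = 287 / 45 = 6.38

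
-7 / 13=-0.54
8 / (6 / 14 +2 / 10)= 140 / 11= 12.73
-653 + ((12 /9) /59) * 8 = -115549 /177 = -652.82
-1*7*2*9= -126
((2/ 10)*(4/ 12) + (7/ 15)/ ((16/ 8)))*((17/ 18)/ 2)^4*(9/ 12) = 83521/ 7464960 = 0.01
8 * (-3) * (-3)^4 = -1944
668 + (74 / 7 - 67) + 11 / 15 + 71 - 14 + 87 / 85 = 1196536 / 1785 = 670.33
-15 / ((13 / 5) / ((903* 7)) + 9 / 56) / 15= -252840 / 40739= -6.21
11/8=1.38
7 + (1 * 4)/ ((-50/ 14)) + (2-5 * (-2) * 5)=1447/ 25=57.88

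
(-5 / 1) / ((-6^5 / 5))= 0.00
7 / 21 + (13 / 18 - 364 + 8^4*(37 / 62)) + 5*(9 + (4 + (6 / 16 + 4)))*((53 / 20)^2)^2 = 454665703661 / 71424000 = 6365.73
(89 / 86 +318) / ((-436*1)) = -27437 / 37496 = -0.73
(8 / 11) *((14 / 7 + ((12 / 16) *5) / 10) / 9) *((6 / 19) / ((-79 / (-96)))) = 64 / 869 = 0.07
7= 7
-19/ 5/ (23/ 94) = -1786/ 115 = -15.53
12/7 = 1.71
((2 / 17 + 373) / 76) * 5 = 31715 / 1292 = 24.55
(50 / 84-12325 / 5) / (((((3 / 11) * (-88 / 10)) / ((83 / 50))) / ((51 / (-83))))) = -351917 / 336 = -1047.37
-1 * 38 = -38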